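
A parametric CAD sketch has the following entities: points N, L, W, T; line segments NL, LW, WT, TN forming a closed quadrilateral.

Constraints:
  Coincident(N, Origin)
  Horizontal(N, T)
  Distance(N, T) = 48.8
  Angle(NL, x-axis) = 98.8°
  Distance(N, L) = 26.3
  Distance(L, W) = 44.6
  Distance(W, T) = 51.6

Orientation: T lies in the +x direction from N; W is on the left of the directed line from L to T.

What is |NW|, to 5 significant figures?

59.941

Checks: |LW| = 44.60 ✓; |WT| = 51.60 ✓.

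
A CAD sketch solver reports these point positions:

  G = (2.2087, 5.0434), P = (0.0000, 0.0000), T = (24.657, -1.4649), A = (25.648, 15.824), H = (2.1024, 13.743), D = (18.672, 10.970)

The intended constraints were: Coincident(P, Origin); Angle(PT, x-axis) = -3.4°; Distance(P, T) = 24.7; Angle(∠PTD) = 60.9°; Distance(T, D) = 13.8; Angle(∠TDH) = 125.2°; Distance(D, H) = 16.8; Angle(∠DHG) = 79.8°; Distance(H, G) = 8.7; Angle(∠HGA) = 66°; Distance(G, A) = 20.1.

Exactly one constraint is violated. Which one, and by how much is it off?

Distance(G, A) = 20.1 — off by 5.70.

P = (0.00, 0.00) ✓; PT at -3.400° ✓; |PT| = 24.70 ✓; ∠PTD = 60.90° ✓; |TD| = 13.80 ✓; ∠TDH = 125.2° ✓; |DH| = 16.80 ✓; ∠DHG = 79.80° ✓; |HG| = 8.700 ✓; ∠HGA = 66.00° ✓; |GA| = 25.80 ✗.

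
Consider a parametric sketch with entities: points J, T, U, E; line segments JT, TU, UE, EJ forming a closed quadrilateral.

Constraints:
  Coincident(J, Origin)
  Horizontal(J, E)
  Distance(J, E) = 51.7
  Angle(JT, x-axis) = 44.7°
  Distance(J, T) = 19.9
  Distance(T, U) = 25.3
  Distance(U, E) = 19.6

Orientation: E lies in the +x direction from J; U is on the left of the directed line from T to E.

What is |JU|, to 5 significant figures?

42.268

Checks: |TU| = 25.30 ✓; |UE| = 19.60 ✓.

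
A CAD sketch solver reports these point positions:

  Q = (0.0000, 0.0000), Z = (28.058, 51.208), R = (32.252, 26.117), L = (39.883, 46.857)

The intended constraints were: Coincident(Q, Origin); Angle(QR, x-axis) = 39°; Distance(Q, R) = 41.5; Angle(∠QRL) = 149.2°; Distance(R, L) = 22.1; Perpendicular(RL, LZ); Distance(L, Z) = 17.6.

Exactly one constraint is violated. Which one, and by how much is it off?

Distance(L, Z) = 17.6 — off by 5.00.

Q = (0.00, 0.00) ✓; QR at 39.00° ✓; |QR| = 41.50 ✓; ∠QRL = 149.2° ✓; |RL| = 22.10 ✓; ∠(RL, LZ) = 90.00° ✓; |LZ| = 12.60 ✗.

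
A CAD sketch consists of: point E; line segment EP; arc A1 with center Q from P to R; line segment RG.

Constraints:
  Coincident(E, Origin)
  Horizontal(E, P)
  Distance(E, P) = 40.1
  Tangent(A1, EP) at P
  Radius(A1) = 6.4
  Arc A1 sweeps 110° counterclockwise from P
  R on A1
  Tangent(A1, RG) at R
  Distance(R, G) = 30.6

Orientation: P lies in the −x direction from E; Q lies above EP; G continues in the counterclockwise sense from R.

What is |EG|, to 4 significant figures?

58.13

E is at the origin; E and P share the same y with |EP| = 40.1 and P on the −x side, so P = (-40.10, 0.000). A1 meets EP tangentially, so QP is at right angles to EP, so Q = P + (0, 6.4) = (-40.10, 6.400). On A1, P sits at bearing -90° from Q; a 110° counterclockwise sweep puts R at bearing 20°, so R = Q + 6.4·(cos 20°, sin 20°) = (-34.09, 8.589). Tangency of A1 to RG means the radius QR is perpendicular to RG, so RG runs along (−sin 20°, cos 20°); with |RG| = 30.6, G = (-44.55, 37.34). Then |EG| = |G − E| = 58.13.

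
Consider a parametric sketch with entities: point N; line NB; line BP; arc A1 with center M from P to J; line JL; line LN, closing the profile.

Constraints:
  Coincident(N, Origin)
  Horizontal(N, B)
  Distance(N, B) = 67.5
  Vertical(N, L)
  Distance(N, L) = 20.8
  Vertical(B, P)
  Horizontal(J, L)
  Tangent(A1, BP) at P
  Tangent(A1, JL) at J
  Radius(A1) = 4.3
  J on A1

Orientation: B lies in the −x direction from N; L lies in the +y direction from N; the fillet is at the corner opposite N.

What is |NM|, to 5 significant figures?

65.318

N is at the origin; NB is horizontal with |NB| = 67.5 and B on the −x side, so B = (-67.500, 0.0000). NL is vertical with |NL| = 20.8 and L on the +y side, so L = (0.0000, 20.800). The virtual corner opposite N is at (-67.500, 20.800). A1 meets BP tangentially, so MP is at right angles to BP and since A1 is tangent to JL there, MJ ⟂ JL, with radius 4.3, so the center M sits 4.3 in from both sides at M = (-63.200, 16.500). Then |NM| = |M − N| = 65.318.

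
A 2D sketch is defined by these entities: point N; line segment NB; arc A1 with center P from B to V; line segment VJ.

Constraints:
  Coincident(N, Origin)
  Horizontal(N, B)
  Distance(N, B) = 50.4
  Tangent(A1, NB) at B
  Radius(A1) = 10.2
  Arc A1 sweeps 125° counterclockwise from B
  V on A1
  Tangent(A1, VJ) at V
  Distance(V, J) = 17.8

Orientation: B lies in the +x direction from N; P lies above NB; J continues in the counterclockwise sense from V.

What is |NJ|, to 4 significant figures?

57.40

On A1, B sits at bearing -90° from P; a 125° counterclockwise sweep puts V at bearing 35°, so V = P + 10.2·(cos 35°, sin 35°) = (58.76, 16.05). The tangent condition forces PV to be normal to VJ, so VJ runs along (−sin 35°, cos 35°); with |VJ| = 17.8, J = (48.55, 30.63). Then |NJ| = |J − N| = 57.40.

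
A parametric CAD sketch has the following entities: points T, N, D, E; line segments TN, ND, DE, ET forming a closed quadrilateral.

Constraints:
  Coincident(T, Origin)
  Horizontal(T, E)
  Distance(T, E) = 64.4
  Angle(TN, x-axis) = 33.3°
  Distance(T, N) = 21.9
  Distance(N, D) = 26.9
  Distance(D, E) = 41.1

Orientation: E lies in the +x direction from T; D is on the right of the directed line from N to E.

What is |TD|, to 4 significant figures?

29.19

Checks: |TE| = 64.40 ✓; |TN| = 21.90 ✓; |ND| = 26.90 ✓; |DE| = 41.10 ✓.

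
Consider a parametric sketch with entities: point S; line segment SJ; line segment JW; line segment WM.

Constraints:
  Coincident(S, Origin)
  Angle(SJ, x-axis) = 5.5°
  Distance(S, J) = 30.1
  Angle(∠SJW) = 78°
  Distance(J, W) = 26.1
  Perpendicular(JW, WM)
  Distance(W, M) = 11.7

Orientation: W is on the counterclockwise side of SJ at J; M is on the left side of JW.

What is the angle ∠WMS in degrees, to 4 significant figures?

131.8°

S is at the origin; SJ runs at 5.5° with length 30.1, so J = 30.1·(cos 5.5°, sin 5.5°) = (29.96, 2.885). ∠SJW = 78.0°, so JW runs at 5.5° + (180° − 78.0°) = 107.5° from the x-axis; with |JW| = 26.1, W = J + 26.1·(cos 107.5°, sin 107.5°) = (22.11, 27.78). JW ⟂ WM; with |WM| = 11.7 on the left of JW, M = W + 11.7·(-0.9537, -0.3007) = (10.95, 24.26). Then cos ∠WMS = MW·MS / (|MW||MS|), giving 131.8°.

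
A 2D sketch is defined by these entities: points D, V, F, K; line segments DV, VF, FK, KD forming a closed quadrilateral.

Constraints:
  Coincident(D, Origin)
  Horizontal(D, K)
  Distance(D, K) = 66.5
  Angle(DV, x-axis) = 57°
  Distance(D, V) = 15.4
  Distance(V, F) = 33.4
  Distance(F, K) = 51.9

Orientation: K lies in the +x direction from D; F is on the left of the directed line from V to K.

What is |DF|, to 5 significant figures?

48.665

Checks: |VF| = 33.40 ✓; |FK| = 51.90 ✓.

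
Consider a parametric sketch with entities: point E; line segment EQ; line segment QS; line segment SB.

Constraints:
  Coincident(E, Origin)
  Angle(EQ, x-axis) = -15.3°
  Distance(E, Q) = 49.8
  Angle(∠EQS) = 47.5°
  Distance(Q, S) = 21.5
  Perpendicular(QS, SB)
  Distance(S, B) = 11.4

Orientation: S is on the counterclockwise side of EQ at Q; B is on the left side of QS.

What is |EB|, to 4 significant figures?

28.08

∠EQS = 47.5°, so QS runs at -15.3° + (180° − 47.5°) = 117.2° from the x-axis; with |QS| = 21.5, S = Q + 21.5·(cos 117.2°, sin 117.2°) = (38.21, 5.982). The perpendicularity gives SB at right angles to QS; with |SB| = 11.4 on the left of QS, B = S + 11.4·(-0.8894, -0.4571) = (28.07, 0.7707). Then |EB| = |B − E| = 28.08.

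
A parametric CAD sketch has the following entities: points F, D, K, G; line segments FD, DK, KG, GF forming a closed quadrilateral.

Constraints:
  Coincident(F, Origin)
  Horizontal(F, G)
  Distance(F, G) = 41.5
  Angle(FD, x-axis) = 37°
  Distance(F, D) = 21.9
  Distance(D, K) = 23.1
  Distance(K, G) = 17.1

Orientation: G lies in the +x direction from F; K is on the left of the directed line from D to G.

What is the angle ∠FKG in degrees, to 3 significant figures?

71.2°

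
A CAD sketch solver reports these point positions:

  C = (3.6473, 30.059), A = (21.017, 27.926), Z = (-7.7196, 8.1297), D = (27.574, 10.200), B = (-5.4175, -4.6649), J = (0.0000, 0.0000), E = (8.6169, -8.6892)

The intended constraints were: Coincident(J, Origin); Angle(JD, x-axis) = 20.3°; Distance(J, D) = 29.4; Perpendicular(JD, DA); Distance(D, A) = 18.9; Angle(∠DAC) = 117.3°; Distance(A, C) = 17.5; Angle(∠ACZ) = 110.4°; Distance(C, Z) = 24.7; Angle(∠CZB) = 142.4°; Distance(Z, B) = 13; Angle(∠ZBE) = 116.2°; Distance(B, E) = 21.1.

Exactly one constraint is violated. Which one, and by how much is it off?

Distance(B, E) = 21.1 — off by 6.50.

J = (0.00, 0.00) ✓; JD at 20.30° ✓; |JD| = 29.40 ✓; ∠(JD, DA) = 90.00° ✓; |DA| = 18.90 ✓; ∠DAC = 117.3° ✓; |AC| = 17.50 ✓; ∠ACZ = 110.4° ✓; |CZ| = 24.70 ✓; ∠CZB = 142.4° ✓; |ZB| = 13.00 ✓; ∠ZBE = 116.2° ✓; |BE| = 14.60 ✗.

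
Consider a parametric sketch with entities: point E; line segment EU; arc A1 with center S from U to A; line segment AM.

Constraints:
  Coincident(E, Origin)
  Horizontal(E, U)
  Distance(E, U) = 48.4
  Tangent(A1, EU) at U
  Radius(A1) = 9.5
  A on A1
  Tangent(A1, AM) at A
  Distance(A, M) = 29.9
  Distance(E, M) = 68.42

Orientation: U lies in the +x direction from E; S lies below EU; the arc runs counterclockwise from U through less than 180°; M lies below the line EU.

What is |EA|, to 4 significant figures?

42.71

Checks: ∠(SU, UE) = 90.00° ✓; |SU| = 9.500 ✓; |SA| = 9.500 ✓; ∠(SA, AM) = 90.00° ✓; |AM| = 29.90 ✓; |EM| = 68.42 ✓.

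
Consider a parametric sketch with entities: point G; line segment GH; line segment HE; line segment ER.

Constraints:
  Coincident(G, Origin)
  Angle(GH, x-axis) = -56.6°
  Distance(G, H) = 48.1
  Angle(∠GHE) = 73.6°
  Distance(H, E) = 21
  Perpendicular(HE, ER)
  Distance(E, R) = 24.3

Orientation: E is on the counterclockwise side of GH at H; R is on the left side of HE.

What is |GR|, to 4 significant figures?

23.07

G is at the origin; GH runs at -56.6° with length 48.1, so H = 48.1·(cos -56.6°, sin -56.6°) = (26.48, -40.16). ∠GHE = 73.6°, so HE runs at -56.6° + (180° − 73.6°) = 49.80° from the x-axis; with |HE| = 21.0, E = H + 21.0·(cos 49.80°, sin 49.80°) = (40.03, -24.12). HE ⟂ ER; with |ER| = 24.3 on the left of HE, R = E + 24.3·(-0.7638, 0.6455) = (21.47, -8.432). Then |GR| = |R − G| = 23.07.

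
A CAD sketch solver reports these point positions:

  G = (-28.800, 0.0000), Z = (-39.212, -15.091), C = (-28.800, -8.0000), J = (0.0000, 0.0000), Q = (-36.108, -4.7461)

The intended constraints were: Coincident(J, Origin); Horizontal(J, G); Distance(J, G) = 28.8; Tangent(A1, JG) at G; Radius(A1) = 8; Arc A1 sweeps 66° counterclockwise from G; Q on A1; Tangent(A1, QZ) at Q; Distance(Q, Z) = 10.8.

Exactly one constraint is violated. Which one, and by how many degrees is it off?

Tangent(A1, QZ) at Q — off by 7.30°.

J = (0.00, 0.00) ✓; J.y = 0.00, G.y = 0.00 ✓; |JG| = 28.80 ✓; ∠(CG, GJ) = 90.00° ✓; |CG| = 8.000 ✓; bearing(C→Q) − bearing(C→G) = 66.00° ✓; |CQ| = 8.000 ✓; ∠(CQ, QZ) = 82.70° ✗; |QZ| = 10.80 ✓.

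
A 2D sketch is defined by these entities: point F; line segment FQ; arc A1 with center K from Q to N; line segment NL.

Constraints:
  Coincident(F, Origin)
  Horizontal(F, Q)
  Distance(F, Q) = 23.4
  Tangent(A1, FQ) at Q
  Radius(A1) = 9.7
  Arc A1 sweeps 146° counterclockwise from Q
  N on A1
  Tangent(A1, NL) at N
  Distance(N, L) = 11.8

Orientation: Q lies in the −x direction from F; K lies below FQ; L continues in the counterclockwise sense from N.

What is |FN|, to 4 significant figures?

33.85

F is at the origin; FQ is horizontal with |FQ| = 23.4 and Q on the −x side, so Q = (-23.40, 0.000). Tangency of A1 to FQ means the radius KQ is perpendicular to FQ, so K = Q + (0, -9.7) = (-23.40, -9.700). On A1, Q sits at bearing 90° from K; a 146° counterclockwise sweep puts N at bearing 236°, so N = K + 9.7·(cos 236°, sin 236°) = (-28.82, -17.74). Then |FN| = |N − F| = 33.85.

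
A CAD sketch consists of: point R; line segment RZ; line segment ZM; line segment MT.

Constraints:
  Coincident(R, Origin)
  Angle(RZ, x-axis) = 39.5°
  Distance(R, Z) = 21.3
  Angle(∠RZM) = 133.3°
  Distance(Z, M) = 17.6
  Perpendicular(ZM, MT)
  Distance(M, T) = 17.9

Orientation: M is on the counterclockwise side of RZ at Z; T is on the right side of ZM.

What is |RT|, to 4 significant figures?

46.40

R is at the origin; RZ runs at 39.5° with length 21.3, so Z = 21.3·(cos 39.5°, sin 39.5°) = (16.44, 13.55). ∠RZM = 133.3°, so ZM runs at 39.5° + (180° − 133.3°) = 86.20° from the x-axis; with |ZM| = 17.6, M = Z + 17.6·(cos 86.20°, sin 86.20°) = (17.60, 31.11). The perpendicularity gives MT at right angles to ZM; with |MT| = 17.9 on the right of ZM, T = M + 17.9·(0.9978, -0.06627) = (35.46, 29.92). Then |RT| = |T − R| = 46.40.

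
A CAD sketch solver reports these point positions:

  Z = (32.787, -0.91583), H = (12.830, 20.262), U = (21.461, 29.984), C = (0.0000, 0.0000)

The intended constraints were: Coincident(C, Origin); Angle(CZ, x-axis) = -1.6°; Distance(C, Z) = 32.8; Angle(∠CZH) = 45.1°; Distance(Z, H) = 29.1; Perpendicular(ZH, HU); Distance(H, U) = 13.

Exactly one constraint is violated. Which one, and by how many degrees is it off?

Perpendicular(ZH, HU) — off by 5.10°.

C = (0.00, 0.00) ✓; CZ at -1.600° ✓; |CZ| = 32.80 ✓; ∠CZH = 45.10° ✓; |ZH| = 29.10 ✓; ∠(ZH, HU) = 84.90° ✗; |HU| = 13.00 ✓.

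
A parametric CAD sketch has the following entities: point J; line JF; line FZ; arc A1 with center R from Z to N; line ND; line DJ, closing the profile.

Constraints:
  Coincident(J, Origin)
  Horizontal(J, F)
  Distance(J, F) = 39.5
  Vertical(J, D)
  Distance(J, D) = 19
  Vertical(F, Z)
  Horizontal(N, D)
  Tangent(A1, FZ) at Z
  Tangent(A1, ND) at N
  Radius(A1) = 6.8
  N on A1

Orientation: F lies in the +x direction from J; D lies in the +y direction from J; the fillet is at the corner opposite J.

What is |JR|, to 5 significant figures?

34.902

J is at the origin; J and F share the same y with |JF| = 39.5 and F on the +x side, so F = (39.500, 0.0000). J and D share the same x with |JD| = 19.0 and D on the +y side, so D = (0.0000, 19.000). The virtual corner opposite J is at (39.500, 19.000). Tangency of A1 to FZ means the radius RZ is perpendicular to FZ and A1 meets ND tangentially, so RN is at right angles to ND, with radius 6.8, so the center R sits 6.8 in from both sides at R = (32.700, 12.200). Then |JR| = |R − J| = 34.902.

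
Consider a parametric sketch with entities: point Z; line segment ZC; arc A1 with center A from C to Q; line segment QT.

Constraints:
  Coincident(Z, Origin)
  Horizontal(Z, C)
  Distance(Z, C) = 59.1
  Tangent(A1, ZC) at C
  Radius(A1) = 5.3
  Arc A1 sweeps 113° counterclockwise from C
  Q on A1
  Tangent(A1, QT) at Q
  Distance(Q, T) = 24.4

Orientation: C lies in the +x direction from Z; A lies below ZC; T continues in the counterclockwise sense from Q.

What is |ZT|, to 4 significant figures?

70.39

Z is at the origin; Z and C share the same y with |ZC| = 59.1 and C on the +x side, so C = (59.10, 0.000). Since A1 is tangent to ZC there, AC ⟂ ZC, so A = C + (0, -5.3) = (59.10, -5.300). On A1, C sits at bearing 90° from A; a 113° counterclockwise sweep puts Q at bearing 203°, so Q = A + 5.3·(cos 203°, sin 203°) = (54.22, -7.371). The tangent condition forces AQ to be normal to QT, so QT runs along (−sin 203°, cos 203°); with |QT| = 24.4, T = (63.76, -29.83). Then |ZT| = |T − Z| = 70.39.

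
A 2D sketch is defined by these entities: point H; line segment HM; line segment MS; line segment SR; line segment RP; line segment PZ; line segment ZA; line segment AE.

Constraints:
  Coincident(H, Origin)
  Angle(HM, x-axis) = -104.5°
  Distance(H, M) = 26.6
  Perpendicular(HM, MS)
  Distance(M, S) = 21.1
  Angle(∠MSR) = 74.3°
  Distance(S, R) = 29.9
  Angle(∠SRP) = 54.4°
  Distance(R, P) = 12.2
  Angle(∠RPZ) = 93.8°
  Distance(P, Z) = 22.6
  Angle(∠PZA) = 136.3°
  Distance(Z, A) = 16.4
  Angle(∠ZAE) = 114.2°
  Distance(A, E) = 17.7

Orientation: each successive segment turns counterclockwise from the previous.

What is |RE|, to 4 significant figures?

33.36

H is at the origin; HM runs at -104.5° with length 26.6, so M = (-6.660, -25.75). HM is perpendicular to MS, so MS runs at -14.50°; with |MS| = 21.1, S = (13.77, -31.04). ∠MSR = 74.3° gives SR at 91.20° from the x-axis; with |SR| = 29.9, R = (13.14, -1.142). ∠SRP = 54.4° gives RP at -143.2° from the x-axis; with |RP| = 12.2, P = (3.373, -8.450). ∠RPZ = 93.8° gives PZ at -57.00° from the x-axis; with |PZ| = 22.6, Z = (15.68, -27.40). ∠PZA = 136.3° gives ZA at -13.30° from the x-axis; with |ZA| = 16.4, A = (31.64, -31.18). ∠ZAE = 114.2° gives AE at 52.50° from the x-axis; with |AE| = 17.7, E = (42.42, -17.13). Then |RE| = |E − R| = 33.36.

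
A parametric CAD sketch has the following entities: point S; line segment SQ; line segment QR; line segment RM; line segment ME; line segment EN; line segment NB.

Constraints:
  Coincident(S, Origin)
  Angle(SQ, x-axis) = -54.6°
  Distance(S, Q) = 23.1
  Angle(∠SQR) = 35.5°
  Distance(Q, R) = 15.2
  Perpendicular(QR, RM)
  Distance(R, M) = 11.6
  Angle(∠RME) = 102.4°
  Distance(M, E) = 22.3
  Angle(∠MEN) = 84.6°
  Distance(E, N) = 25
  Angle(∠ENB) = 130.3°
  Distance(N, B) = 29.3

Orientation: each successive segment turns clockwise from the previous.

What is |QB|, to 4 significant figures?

31.66

S is at the origin; SQ runs at -54.6° with length 23.1, so Q = (13.38, -18.83). ∠SQR = 35.5° gives QR at 160.9° from the x-axis; with |QR| = 15.2, R = (-0.9818, -13.86). QR is perpendicular to RM, so RM runs at 70.90°; with |RM| = 11.6, M = (2.814, -2.894). ∠RME = 102.4° gives ME at -6.700° from the x-axis; with |ME| = 22.3, E = (24.96, -5.496). ∠MEN = 84.6° gives EN at -102.1° from the x-axis; with |EN| = 25.0, N = (19.72, -29.94). ∠ENB = 130.3° gives NB at -151.8° from the x-axis; with |NB| = 29.3, B = (-6.101, -43.79). Then |QB| = |B − Q| = 31.66.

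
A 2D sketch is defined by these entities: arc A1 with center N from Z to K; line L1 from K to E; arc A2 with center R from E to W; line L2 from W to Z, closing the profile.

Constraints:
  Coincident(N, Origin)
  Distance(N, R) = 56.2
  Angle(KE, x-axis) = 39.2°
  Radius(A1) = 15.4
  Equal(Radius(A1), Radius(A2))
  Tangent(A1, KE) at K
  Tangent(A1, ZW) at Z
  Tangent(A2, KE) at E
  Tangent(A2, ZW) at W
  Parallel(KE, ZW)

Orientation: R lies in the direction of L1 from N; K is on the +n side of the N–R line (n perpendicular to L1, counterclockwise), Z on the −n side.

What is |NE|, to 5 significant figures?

58.272

Tangency of A1 to both parallel lines with radius 15.4 puts K and Z at N ± 15.4·n: K = (-9.7333, 11.934), Z = (9.7333, -11.934). Equal radii place E and W the same way about R: E = R + 15.4·n = (33.819, 47.454), W = R − 15.4·n = (53.285, 23.586). Then |NE| = |E − N| = 58.272.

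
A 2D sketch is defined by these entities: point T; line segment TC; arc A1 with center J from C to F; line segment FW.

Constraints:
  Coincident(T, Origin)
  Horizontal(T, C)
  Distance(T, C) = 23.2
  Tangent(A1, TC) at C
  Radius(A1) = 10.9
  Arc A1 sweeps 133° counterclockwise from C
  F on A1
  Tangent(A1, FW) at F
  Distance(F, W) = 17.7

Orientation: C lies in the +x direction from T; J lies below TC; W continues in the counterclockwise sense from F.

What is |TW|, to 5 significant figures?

41.517

T is at the origin; TC is horizontal with |TC| = 23.2 and C on the +x side, so C = (23.200, 0.0000). A1 meets TC tangentially, so JC is at right angles to TC, so J = C + (0, -10.9) = (23.200, -10.900). On A1, C sits at bearing 90° from J; a 133° counterclockwise sweep puts F at bearing 223°, so F = J + 10.9·(cos 223°, sin 223°) = (15.228, -18.334). Since A1 is tangent to FW there, JF ⟂ FW, so FW runs along (−sin 223°, cos 223°); with |FW| = 17.7, W = (27.300, -31.279). Then |TW| = |W − T| = 41.517.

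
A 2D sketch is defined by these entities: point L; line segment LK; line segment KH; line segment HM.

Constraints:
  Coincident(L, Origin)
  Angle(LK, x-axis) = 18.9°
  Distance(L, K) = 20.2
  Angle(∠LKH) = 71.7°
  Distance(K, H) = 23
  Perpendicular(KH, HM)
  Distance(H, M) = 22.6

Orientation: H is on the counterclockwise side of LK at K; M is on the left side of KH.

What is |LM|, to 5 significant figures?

17.005

L is at the origin; LK runs at 18.9° with length 20.2, so K = 20.2·(cos 18.9°, sin 18.9°) = (19.111, 6.5431). ∠LKH = 71.7°, so KH runs at 18.9° + (180° − 71.7°) = 127.20° from the x-axis; with |KH| = 23.0, H = K + 23.0·(cos 127.20°, sin 127.20°) = (5.2051, 24.863). KH is perpendicular to HM; with |HM| = 22.6 on the left of KH, M = H + 22.6·(-0.79653, -0.60460) = (-12.796, 11.199). Then |LM| = |M − L| = 17.005.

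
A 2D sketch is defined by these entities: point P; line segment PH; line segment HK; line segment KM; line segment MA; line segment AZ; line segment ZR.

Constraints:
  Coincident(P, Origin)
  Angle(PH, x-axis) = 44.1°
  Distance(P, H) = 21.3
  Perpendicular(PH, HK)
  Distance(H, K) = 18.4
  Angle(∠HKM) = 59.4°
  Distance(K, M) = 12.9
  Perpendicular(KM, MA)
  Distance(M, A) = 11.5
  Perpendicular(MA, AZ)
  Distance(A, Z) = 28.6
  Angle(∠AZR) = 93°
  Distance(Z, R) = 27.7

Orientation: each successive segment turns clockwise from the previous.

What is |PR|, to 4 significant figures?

49.59

P is at the origin; PH runs at 44.1° with length 21.3, so H = (15.30, 14.82). PH is perpendicular to HK, so HK runs at -45.90°; with |HK| = 18.4, K = (28.10, 1.609). ∠HKM = 59.4° gives KM at -166.5° from the x-axis; with |KM| = 12.9, M = (15.56, -1.402). The perpendicularity gives MA at right angles to KM, so MA runs at 103.5°; with |MA| = 11.5, A = (12.87, 9.780). MA is perpendicular to AZ, so AZ runs at 13.50°; with |AZ| = 28.6, Z = (40.68, 16.46). ∠AZR = 93.0° gives ZR at -73.50° from the x-axis; with |ZR| = 27.7, R = (48.55, -10.10). Then |PR| = |R − P| = 49.59.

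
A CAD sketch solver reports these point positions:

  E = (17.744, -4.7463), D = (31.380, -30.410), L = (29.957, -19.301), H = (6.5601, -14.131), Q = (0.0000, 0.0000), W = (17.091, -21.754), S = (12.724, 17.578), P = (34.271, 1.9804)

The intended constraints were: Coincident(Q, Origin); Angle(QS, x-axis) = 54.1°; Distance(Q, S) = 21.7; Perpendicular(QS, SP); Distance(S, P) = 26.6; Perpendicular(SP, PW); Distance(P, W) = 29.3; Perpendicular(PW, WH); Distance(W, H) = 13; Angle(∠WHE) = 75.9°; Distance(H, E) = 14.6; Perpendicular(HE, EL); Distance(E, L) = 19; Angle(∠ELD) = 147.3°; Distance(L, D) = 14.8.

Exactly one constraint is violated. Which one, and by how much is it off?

Distance(L, D) = 14.8 — off by 3.60.

Q = (0.00, 0.00) ✓; QS at 54.10° ✓; |QS| = 21.70 ✓; ∠(QS, SP) = 90.00° ✓; |SP| = 26.60 ✓; ∠(SP, PW) = 90.00° ✓; |PW| = 29.30 ✓; ∠(PW, WH) = 90.00° ✓; |WH| = 13.00 ✓; ∠WHE = 75.90° ✓; |HE| = 14.60 ✓; ∠(HE, EL) = 90.00° ✓; |EL| = 19.00 ✓; ∠ELD = 147.3° ✓; |LD| = 11.20 ✗.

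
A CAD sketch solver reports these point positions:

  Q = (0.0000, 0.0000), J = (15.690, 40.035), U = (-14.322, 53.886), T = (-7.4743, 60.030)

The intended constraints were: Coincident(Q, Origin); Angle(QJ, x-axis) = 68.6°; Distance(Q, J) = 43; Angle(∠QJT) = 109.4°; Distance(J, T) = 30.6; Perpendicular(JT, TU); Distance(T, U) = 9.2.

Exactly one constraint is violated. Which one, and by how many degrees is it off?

Perpendicular(JT, TU) — off by 7.30°.

Q = (0.00, 0.00) ✓; QJ at 68.60° ✓; |QJ| = 43.00 ✓; ∠QJT = 109.4° ✓; |JT| = 30.60 ✓; ∠(JT, TU) = 82.70° ✗; |TU| = 9.200 ✓.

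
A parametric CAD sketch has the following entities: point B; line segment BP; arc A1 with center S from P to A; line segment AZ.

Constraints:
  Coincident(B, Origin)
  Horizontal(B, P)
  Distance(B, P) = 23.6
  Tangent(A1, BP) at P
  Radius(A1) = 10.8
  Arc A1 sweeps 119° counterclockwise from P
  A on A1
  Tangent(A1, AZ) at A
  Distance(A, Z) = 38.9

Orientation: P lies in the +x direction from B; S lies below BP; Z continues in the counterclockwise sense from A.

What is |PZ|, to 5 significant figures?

50.936

On A1, P sits at bearing 90° from S; a 119° counterclockwise sweep puts A at bearing 209°, so A = S + 10.8·(cos 209°, sin 209°) = (14.154, -16.036). The tangent condition forces SA to be normal to AZ, so AZ runs along (−sin 209°, cos 209°); with |AZ| = 38.9, Z = (33.013, -50.059). Then |PZ| = |Z − P| = 50.936.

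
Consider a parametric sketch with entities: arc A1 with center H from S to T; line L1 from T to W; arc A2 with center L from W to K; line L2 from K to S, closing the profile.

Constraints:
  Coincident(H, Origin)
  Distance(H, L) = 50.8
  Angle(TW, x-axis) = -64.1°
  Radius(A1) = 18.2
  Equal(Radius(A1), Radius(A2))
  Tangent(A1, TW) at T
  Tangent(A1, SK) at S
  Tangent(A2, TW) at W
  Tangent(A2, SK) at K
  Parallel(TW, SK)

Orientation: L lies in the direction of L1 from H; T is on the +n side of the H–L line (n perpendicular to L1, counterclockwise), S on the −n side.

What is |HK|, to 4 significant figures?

53.96

The slot axis is L1's direction at -64.1°, so u = (cos -64.1°, sin -64.1°) = (0.4368, -0.8996) and n = (−sin -64.1°, cos -64.1°) = (0.8996, 0.4368). H is at the origin and L lies 50.8 along u from H, so L = 50.8·u = (22.19, -45.70). Tangency of A1 to both parallel lines with radius 18.2 puts T and S at H ± 18.2·n: T = (16.37, 7.950), S = (-16.37, -7.950). Equal radii place W and K the same way about L: W = L + 18.2·n = (38.56, -37.75), K = L − 18.2·n = (5.818, -53.65). Then |HK| = |K − H| = 53.96.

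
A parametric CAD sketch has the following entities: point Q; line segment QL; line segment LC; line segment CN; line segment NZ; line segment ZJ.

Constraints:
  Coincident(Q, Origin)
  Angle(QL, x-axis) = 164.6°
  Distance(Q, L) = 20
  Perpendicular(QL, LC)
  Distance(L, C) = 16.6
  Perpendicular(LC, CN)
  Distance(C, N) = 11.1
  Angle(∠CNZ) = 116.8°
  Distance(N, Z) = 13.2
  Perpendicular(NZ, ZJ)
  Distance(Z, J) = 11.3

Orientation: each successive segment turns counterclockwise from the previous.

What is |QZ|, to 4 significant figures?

5.648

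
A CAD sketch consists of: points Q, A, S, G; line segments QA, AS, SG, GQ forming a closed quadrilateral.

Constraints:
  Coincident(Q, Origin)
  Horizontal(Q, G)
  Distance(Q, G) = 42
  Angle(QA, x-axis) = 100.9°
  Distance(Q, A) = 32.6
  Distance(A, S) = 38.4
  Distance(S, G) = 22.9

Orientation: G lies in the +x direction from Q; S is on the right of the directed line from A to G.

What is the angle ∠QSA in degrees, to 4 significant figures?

58.08°

Checks: |AS| = 38.40 ✓; |SG| = 22.90 ✓.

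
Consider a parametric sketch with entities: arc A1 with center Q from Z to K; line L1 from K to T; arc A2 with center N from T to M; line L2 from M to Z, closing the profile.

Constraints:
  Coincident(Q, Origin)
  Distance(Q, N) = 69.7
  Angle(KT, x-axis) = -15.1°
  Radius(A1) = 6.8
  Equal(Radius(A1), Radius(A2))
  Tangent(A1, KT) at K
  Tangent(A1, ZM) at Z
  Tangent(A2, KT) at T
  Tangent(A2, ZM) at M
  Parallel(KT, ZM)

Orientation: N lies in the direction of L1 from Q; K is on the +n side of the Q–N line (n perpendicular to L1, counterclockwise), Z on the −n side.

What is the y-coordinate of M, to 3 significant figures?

-24.7

The slot axis is L1's direction at -15.1°, so u = (cos -15.1°, sin -15.1°) = (0.965, -0.261) and n = (−sin -15.1°, cos -15.1°) = (0.261, 0.965). Q is at the origin and N lies 69.7 along u from Q, so N = 69.7·u = (67.3, -18.2). Tangency of A1 to both parallel lines with radius 6.8 puts K and Z at Q ± 6.8·n: K = (1.77, 6.57), Z = (-1.77, -6.57). Equal radii place T and M the same way about N: T = N + 6.8·n = (69.1, -11.6), M = N − 6.8·n = (65.5, -24.7). So M.y = -24.7.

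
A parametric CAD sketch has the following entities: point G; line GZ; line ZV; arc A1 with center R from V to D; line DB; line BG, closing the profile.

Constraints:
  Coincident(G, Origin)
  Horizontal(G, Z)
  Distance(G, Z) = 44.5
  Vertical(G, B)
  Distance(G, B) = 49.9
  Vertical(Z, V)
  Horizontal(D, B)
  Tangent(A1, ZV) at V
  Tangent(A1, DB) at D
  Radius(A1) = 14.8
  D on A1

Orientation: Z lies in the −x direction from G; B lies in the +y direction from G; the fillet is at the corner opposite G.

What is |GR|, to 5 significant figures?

45.979

G is at the origin; GZ is horizontal with |GZ| = 44.5 and Z on the −x side, so Z = (-44.500, 0.0000). GB is vertical with |GB| = 49.9 and B on the +y side, so B = (0.0000, 49.900). The virtual corner opposite G is at (-44.500, 49.900). Tangency of A1 to ZV means the radius RV is perpendicular to ZV and since A1 is tangent to DB there, RD ⟂ DB, with radius 14.8, so the center R sits 14.8 in from both sides at R = (-29.700, 35.100). Then |GR| = |R − G| = 45.979.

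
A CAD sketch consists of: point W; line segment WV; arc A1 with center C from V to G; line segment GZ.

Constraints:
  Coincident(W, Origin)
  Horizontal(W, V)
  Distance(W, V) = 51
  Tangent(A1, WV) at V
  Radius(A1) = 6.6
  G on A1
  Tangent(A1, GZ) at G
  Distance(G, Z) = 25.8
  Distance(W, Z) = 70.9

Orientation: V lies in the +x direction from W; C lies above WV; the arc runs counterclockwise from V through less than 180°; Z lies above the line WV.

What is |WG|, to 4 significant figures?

57.55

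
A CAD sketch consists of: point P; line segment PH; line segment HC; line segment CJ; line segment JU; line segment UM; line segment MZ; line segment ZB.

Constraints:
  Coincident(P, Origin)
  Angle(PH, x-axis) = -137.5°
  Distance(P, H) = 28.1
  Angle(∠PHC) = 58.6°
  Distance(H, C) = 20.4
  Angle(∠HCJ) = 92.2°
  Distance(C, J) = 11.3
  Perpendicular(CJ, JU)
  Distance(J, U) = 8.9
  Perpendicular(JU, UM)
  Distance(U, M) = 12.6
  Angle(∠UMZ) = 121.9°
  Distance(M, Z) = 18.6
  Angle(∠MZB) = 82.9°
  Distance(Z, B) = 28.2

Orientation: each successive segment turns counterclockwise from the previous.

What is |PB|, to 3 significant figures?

27.0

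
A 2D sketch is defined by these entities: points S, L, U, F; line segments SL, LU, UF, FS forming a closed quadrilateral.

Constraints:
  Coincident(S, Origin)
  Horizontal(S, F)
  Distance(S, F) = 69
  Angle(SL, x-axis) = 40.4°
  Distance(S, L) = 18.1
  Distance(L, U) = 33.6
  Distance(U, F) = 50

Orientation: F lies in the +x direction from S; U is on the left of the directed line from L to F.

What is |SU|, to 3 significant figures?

51.6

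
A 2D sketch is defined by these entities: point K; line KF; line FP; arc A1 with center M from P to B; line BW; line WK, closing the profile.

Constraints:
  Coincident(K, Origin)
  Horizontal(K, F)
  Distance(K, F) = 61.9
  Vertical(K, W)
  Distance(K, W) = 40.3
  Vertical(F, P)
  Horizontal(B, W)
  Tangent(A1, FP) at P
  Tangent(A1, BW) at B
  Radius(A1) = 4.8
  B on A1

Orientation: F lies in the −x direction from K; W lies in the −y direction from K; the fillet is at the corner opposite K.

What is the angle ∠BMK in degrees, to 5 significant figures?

121.87°

K is at the origin; K and F share the same y with |KF| = 61.9 and F on the −x side, so F = (-61.900, 0.0000). KW is vertical with |KW| = 40.3 and W on the −y side, so W = (0.0000, -40.300). The virtual corner opposite K is at (-61.900, -40.300). Tangency of A1 to FP means the radius MP is perpendicular to FP and tangency of A1 to BW means the radius MB is perpendicular to BW, with radius 4.8, so the center M sits 4.8 in from both sides at M = (-57.100, -35.500). That places the tangent points at P = (-61.900, -35.500) on FP and B = (-57.100, -40.300) on BW. Then cos ∠BMK = MB·MK / (|MB||MK|), giving 121.87°.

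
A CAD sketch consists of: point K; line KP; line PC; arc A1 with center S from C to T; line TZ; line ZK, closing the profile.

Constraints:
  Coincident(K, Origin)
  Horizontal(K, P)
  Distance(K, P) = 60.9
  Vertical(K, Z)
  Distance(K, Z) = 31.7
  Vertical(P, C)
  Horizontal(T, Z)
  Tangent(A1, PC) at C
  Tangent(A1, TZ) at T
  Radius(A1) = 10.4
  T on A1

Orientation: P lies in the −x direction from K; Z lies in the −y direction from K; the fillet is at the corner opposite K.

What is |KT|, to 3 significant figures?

59.6

K is at the origin; KP is horizontal with |KP| = 60.9 and P on the −x side, so P = (-60.9, 0.00). K and Z share the same x with |KZ| = 31.7 and Z on the −y side, so Z = (0.00, -31.7). The virtual corner opposite K is at (-60.9, -31.7). Tangency of A1 to PC means the radius SC is perpendicular to PC and since A1 is tangent to TZ there, ST ⟂ TZ, with radius 10.4, so the center S sits 10.4 in from both sides at S = (-50.5, -21.3). That places the tangent points at C = (-60.9, -21.3) on PC and T = (-50.5, -31.7) on TZ. Then |KT| = |T − K| = 59.6.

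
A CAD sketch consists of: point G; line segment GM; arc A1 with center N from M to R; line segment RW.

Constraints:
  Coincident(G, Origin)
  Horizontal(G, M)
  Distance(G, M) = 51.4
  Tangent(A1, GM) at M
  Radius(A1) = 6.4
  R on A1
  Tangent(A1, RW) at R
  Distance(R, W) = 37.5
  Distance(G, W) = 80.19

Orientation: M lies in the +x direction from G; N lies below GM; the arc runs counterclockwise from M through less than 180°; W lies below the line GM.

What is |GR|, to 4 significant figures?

47.52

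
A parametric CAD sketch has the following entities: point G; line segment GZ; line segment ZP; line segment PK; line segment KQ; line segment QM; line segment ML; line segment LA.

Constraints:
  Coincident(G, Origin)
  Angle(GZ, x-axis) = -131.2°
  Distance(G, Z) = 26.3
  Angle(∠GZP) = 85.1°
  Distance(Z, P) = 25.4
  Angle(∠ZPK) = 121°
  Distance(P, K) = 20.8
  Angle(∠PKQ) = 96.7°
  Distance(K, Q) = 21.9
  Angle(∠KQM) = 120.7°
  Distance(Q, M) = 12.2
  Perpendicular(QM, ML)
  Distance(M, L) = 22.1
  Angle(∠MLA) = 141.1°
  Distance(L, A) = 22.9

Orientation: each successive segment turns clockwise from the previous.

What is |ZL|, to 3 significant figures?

16.8

∠KQM = 120.7° gives QM at -67.7° from the x-axis; with |QM| = 12.2, M = (-3.22, 4.11). QM ⟂ ML, so ML runs at -158°; with |ML| = 22.1, L = (-23.7, -4.28). Then |ZL| = |L − Z| = 16.8.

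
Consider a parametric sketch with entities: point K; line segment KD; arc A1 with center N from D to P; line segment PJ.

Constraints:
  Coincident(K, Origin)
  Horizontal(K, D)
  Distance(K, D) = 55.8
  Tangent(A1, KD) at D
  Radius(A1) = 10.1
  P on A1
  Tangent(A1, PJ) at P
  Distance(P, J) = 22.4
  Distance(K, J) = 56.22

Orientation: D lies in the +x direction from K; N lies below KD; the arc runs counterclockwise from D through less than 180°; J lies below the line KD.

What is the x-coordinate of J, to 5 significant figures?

45.832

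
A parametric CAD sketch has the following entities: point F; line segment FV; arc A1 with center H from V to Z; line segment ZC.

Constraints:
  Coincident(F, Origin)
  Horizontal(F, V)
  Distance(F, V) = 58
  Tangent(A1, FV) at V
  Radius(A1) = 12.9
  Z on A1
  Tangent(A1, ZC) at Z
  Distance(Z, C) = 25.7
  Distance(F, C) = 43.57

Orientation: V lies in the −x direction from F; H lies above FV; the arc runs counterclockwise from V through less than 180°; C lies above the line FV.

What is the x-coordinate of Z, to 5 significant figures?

-47.049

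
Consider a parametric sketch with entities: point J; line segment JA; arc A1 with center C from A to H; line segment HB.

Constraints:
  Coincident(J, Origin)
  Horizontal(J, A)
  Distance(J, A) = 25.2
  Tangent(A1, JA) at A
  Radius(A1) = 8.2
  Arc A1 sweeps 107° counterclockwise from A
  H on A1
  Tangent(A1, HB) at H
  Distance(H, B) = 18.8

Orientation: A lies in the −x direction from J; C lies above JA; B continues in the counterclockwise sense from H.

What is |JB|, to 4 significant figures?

36.59

J is at the origin; J and A share the same y with |JA| = 25.2 and A on the −x side, so A = (-25.20, 0.000). Since A1 is tangent to JA there, CA ⟂ JA, so C = A + (0, 8.2) = (-25.20, 8.200). On A1, A sits at bearing -90° from C; a 107° counterclockwise sweep puts H at bearing 17°, so H = C + 8.2·(cos 17°, sin 17°) = (-17.36, 10.60). Tangency of A1 to HB means the radius CH is perpendicular to HB, so HB runs along (−sin 17°, cos 17°); with |HB| = 18.8, B = (-22.85, 28.58). Then |JB| = |B − J| = 36.59.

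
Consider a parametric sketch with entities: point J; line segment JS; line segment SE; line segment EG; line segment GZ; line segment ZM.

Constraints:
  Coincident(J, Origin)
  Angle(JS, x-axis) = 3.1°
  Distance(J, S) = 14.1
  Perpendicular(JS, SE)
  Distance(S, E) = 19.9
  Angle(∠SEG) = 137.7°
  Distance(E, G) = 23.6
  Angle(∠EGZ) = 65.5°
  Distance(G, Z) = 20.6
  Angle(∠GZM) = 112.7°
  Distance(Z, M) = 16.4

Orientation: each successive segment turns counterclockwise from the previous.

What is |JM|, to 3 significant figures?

6.81

J is at the origin; JS runs at 3.1° with length 14.1, so S = (14.1, 0.763). JS is perpendicular to SE, so SE runs at 93.1°; with |SE| = 19.9, E = (13.0, 20.6). ∠SEG = 137.7° gives EG at 135° from the x-axis; with |EG| = 23.6, G = (-3.80, 37.2). ∠EGZ = 65.5° gives GZ at -110° from the x-axis; with |GZ| = 20.6, Z = (-10.9, 17.9). ∠GZM = 112.7° gives ZM at -42.8° from the x-axis; with |ZM| = 16.4, M = (1.15, 6.72). Then |JM| = |M − J| = 6.81.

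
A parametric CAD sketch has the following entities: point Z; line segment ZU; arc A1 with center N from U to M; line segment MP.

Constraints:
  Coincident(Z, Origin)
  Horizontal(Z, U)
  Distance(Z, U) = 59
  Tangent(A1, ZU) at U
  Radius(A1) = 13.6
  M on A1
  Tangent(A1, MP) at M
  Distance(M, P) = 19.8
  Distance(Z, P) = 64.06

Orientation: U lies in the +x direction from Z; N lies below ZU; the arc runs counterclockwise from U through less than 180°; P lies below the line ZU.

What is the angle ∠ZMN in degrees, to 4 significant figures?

140.0°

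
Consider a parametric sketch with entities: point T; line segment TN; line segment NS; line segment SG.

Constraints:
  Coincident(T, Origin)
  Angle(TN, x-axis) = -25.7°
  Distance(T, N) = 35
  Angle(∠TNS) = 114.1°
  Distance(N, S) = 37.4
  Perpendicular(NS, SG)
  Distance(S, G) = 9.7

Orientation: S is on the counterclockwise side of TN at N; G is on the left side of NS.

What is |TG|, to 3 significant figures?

56.3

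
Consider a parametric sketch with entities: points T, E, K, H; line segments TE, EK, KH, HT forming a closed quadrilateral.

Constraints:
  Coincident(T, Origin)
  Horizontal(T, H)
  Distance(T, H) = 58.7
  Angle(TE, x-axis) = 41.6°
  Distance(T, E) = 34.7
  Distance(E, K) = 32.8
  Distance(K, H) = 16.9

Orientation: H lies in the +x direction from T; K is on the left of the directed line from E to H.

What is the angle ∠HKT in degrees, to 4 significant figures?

75.61°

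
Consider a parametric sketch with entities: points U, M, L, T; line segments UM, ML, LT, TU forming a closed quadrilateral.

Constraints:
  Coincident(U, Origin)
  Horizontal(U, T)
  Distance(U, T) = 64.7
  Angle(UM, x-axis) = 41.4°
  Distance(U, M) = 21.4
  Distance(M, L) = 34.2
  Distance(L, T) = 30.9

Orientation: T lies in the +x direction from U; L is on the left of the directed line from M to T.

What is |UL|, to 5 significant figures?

54.718

Checks: |ML| = 34.20 ✓; |LT| = 30.90 ✓.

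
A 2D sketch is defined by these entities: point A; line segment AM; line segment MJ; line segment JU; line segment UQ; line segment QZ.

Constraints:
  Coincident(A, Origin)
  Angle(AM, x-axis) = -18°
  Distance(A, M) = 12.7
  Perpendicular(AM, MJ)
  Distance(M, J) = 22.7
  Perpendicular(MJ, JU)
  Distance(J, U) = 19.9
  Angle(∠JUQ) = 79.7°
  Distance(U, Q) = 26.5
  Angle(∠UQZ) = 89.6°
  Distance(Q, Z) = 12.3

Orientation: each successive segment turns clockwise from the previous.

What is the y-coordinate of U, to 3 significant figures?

-19.4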